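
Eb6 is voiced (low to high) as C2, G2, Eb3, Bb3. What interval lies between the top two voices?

perfect fifth

Those voices are Eb3 and Bb3.
Counting 5 letters and 7 half steps from Eb gives a perfect fifth.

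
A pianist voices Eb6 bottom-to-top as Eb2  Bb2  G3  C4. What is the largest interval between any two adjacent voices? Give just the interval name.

Adjacent intervals: Eb2→Bb2 = perfect fifth; Bb2→G3 = major sixth; G3→C4 = perfect fourth.
The largest is Bb2 to G3, a major sixth (9 semitones).

major sixth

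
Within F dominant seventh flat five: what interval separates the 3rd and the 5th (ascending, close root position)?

d3

F dominant seventh flat five is spelled F, A, Cb, Eb.
3rd = A; 5th = Cb.
3 letter names make it a third; at 2 semitones (a whole step narrower than major) the quality is diminished.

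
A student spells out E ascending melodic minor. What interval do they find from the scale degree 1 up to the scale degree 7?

major 7th

E melodic minor: E F# G A B C# D#.
That puts E below D#.
Counting 7 letters and 11 half steps from E gives a major seventh.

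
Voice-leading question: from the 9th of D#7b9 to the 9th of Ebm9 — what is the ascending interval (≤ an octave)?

D#7b9 has E as its 9th, and Ebm9 has F as its 9th.
E up to F is 1 semitone, a half step narrower than a major second, so the interval is minor.

minor second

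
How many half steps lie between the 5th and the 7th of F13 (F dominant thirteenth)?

F13 is spelled F A C Eb G D.
C to Eb is a minor third: 3 semitones.

3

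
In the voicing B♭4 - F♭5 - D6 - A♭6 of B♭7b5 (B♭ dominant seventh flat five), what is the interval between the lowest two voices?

Those voices are B♭4 and F♭5.
From B♭ to F♭: 6 semitones over a fifth = diminished.

diminished fifth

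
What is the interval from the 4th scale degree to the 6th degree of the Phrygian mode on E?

Spelling the Phrygian mode on E: E F G A B C D.
So we need the interval from A up to C.
From A to C: 3 semitones over a third = minor.

m3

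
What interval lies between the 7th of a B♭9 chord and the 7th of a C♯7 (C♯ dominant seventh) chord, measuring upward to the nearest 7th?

B♭9 has A♭ as its 7th, and C♯7 (C♯ dominant seventh) has B as its 7th.
From A♭ to B: 3 semitones over a second = augmented.

augmented 2nd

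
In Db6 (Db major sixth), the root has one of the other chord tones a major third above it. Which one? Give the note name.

Db6 is spelled Db–F–Ab–Bb.
The root is Db. A major third above Db is F.
F is the chord's 3rd.

F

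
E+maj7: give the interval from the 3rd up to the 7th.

perfect fifth

E+maj7: E G# B# D#.
That puts G# below D#.
G# up to D# spans 5 letter names and 7 semitones — a perfect fifth.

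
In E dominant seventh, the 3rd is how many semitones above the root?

4

E7 is spelled E, G#, B, D.
E to G# is a major third: 4 semitones.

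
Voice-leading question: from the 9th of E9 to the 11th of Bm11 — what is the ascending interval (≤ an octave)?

minor seventh

E9 has F# as its 9th, and Bm11 has E as its 11th.
7 letter names make it a seventh; at 10 semitones (a half step narrower than major) the quality is minor.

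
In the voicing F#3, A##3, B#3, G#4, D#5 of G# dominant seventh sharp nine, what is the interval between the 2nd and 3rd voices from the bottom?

Those voices are A##3 and B#3.
From A## to B#: 1 semitone over a second = minor.

m2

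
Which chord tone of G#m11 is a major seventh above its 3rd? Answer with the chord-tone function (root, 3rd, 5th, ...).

The chord tones of G#m11 are G#–B–D#–F#–A#–C#.
The 3rd is B. A major seventh above B is A#.
A# is the chord's 9th.

9th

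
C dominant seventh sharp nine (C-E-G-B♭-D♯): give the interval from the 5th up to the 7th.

minor third

5th = G; 7th = B♭.
3 letter names make it a third; at 3 semitones (a half step narrower than major) the quality is minor.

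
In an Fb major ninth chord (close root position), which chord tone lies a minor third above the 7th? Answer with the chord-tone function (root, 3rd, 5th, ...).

Fbmaj9: Fb Ab Cb Eb Gb.
The 7th is Eb. A minor third above Eb is Gb.
Gb is the chord's 9th.

9th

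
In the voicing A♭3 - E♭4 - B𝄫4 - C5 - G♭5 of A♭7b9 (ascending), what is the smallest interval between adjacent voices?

augmented second

Adjacent intervals: A♭3→E♭4 = perfect fifth; E♭4→B𝄫4 = diminished fifth; B𝄫4→C5 = augmented second; C5→G♭5 = diminished fifth.
The smallest is B𝄫4 to C5, an augmented second (3 semitones).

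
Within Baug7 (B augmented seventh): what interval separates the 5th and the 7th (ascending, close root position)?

The chord tones of B+7 are B–D#–F##–A.
The 5th is F## and the 7th is A.
3 letter names make it a third; at 2 semitones (a whole step narrower than major) the quality is diminished.

diminished 3rd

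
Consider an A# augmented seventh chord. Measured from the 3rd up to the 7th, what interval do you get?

diminished fifth

Spelling the chord: A#–C##–E##–G#.
3rd = C##; 7th = G#.
C## up to G# is 6 semitones, a half step narrower than a perfect fifth, so the interval is diminished.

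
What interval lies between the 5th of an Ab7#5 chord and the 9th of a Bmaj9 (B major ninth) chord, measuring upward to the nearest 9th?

major sixth

The 5th of Ab7#5 is E; the 9th of Bmaj9 (B major ninth) is C#.
Counting 6 letters and 9 half steps from E gives a major sixth.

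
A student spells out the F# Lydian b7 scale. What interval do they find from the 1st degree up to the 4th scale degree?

F# lydian dominant: F# G# A# B# C# D# E.
That puts F# below B#.
From F# to B#: 6 semitones over a fourth = augmented.

augmented fourth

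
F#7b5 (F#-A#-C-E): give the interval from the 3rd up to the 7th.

The 3rd is A# and the 7th is E.
A# up to E is 6 semitones, a half step narrower than a perfect fifth, so the interval is diminished.
That tritone between 3rd and 7th is what gives the dominant seventh its pull toward resolution.

diminished fifth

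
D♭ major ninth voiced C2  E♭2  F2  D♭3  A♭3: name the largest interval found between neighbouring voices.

Adjacent intervals: C2→E♭2 = minor third; E♭2→F2 = major second; F2→D♭3 = minor sixth; D♭3→A♭3 = perfect fifth.
The largest is F2 to D♭3, a minor sixth (8 semitones).

minor sixth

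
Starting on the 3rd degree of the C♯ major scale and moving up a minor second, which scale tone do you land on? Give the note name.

F#

The scale is C♯ D♯ E♯ F♯ G♯ A♯ B♯.
The 3rd degree is E♯; a minor second above that is F♯ — scale degree 4.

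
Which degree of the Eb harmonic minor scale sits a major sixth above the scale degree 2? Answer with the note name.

D

The scale is Eb F Gb Ab Bb Cb D.
The scale degree 2 is F; a major sixth above that is D — scale degree 7.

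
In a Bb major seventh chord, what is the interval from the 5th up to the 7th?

BbΔ7: Bb–D–F–A.
5th = F; 7th = A.
F up to A spans 3 letter names and 4 semitones — a major third.

major third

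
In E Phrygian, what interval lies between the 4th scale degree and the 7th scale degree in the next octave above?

E phrygian: E F G A B C D.
The 4th scale degree is A and the 7th scale degree (up an octave) is D.
From A to D is 17 semitones, exactly the perfect eleventh.

P11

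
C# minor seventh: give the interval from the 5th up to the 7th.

minor third

C#-7 (C# minor seventh): C#-E-G#-B.
That puts G# below B.
From G# to B: 3 semitones over a third = minor.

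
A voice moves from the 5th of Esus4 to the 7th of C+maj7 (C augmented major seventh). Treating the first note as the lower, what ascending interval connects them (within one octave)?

Esus4 has B as its 5th, and C+maj7 (C augmented major seventh) has B as its 7th.
From B to B is 0 semitones, exactly the perfect unison.

P1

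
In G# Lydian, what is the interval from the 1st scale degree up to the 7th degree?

major 7th

Spelling G# Lydian: G# A# B# C## D# E# F##.
So we need the interval from G# up to F##.
G# up to F## spans 7 letter names and 11 semitones — a major seventh.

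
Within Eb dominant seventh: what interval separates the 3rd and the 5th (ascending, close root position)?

m3

Spelling the chord: Eb, G, Bb, Db.
So we need the interval from G up to Bb.
G up to Bb is 3 semitones, a half step narrower than a major third, so the interval is minor.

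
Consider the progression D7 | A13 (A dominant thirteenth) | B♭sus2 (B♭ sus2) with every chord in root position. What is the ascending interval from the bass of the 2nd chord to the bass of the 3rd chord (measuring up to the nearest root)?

The roots are A and B♭.
2 letter names make it a second; at 1 semitone (a half step narrower than major) the quality is minor.

minor second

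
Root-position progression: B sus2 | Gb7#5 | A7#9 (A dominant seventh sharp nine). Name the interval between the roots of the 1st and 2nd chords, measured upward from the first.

diminished sixth

The roots are B and Gb.
B up to Gb is 7 semitones, a whole step narrower than a major sixth, so the interval is diminished.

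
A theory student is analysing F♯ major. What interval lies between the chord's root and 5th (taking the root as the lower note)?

The chord tones of F♯maj are F♯ A♯ C♯.
The root is F♯ and the 5th is C♯.
Counting 5 letters and 7 half steps from F♯ gives a perfect fifth.

perfect fifth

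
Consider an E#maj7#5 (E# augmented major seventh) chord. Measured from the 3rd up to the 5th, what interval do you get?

Spelling the chord: E#, G##, B##, D##.
So we need the interval from G## up to B##.
Counting 3 letters and 4 half steps from G## gives a major third.

major third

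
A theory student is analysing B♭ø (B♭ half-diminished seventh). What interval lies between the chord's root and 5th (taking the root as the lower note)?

diminished fifth

The chord tones of B♭m7b5 (B♭ half-diminished seventh) are B♭–D♭–F♭–A♭.
So we need the interval from B♭ up to F♭.
5 letter names make it a fifth; at 6 semitones (a half step narrower than perfect) the quality is diminished.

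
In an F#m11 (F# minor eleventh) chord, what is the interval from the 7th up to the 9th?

M3

Spelling the chord: F#, A, C#, E, G#, B.
That puts E below G#.
E up to G# spans 3 letter names and 4 semitones — a major third.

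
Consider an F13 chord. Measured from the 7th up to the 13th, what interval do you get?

The chord tones of F13 are F A C Eb G D.
The 7th is Eb and the 13th is D.
Counting 7 letters and 11 half steps from Eb gives a major seventh.

major seventh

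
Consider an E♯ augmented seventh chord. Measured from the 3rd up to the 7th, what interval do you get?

E♯+7: E♯, G𝄪, B𝄪, D♯.
3rd = G𝄪; 7th = D♯.
From G𝄪 to D♯: 6 semitones over a fifth = diminished.

diminished fifth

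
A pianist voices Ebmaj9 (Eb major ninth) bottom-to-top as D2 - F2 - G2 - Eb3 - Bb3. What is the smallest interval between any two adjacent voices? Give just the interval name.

major second

Adjacent intervals: D2→F2 = minor third; F2→G2 = major second; G2→Eb3 = minor sixth; Eb3→Bb3 = perfect fifth.
The smallest is F2 to G2, a major second (2 semitones).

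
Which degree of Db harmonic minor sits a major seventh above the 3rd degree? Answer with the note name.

Eb

The scale is Db Eb Fb Gb Ab Bbb C.
The 3rd degree is Fb; a major seventh above that is Eb — scale degree 2.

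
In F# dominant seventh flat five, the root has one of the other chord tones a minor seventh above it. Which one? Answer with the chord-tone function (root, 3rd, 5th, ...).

F#7b5: F#-A#-C-E.
The root is F#. A minor seventh above F# is E.
E is the chord's 7th.

7th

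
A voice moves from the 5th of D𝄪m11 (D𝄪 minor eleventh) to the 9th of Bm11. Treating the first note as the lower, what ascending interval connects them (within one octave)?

The 5th of D𝄪m11 (D𝄪 minor eleventh) is A𝄪; the 9th of Bm11 is C♯.
From A𝄪 to C♯: 2 semitones over a third = diminished.

diminished third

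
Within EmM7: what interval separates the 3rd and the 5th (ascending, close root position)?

E minor-major seventh is spelled E–G–B–D#.
3rd = G; 5th = B.
Counting 3 letters and 4 half steps from G gives a major third.

major third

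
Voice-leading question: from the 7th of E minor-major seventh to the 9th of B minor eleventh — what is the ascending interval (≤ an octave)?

m7

E minor-major seventh has D♯ as its 7th, and B minor eleventh has C♯ as its 9th.
From D♯ to C♯: 10 semitones over a seventh = minor.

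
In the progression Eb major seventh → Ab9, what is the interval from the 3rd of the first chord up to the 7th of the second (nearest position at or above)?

Eb major seventh has G as its 3rd, and Ab9 has Gb as its 7th.
G up to Gb is 11 semitones, a half step narrower than a perfect octave, so the interval is diminished.

diminished octave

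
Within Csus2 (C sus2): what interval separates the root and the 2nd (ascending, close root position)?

M2

The chord tones of C sus2 are C D G.
So we need the interval from C up to D.
C up to D spans 2 letter names and 2 semitones — a major second.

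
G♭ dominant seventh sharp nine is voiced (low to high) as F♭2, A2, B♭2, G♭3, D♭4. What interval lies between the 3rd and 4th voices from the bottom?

Those voices are B♭2 and G♭3.
6 letter names make it a sixth; at 8 semitones (a half step narrower than major) the quality is minor.

minor sixth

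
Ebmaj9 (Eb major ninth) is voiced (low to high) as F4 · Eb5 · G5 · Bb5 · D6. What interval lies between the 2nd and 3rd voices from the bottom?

major 3rd

Those voices are Eb5 and G5.
Counting 3 letters and 4 half steps from Eb gives a major third.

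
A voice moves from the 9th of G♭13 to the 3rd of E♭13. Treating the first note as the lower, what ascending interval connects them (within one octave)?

major 7th

The 9th of G♭13 is A♭; the 3rd of E♭13 is G.
From A♭ to G is 11 semitones, exactly the major seventh.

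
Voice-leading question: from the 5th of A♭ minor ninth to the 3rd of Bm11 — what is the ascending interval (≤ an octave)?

major seventh

A♭ minor ninth has E♭ as its 5th, and Bm11 has D as its 3rd.
E♭ up to D spans 7 letter names and 11 semitones — a major seventh.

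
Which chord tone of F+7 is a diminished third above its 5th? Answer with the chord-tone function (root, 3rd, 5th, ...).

The chord tones of F augmented seventh are F, A, C♯, E♭.
The 5th is C♯. A diminished third above C♯ is E♭.
E♭ is the chord's 7th.

7th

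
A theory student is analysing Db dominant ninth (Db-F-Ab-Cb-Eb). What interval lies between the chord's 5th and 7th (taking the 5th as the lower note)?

m3

The 5th is Ab and the 7th is Cb.
3 letter names make it a third; at 3 semitones (a half step narrower than major) the quality is minor.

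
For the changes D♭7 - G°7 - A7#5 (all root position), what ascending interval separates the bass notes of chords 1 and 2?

augmented fourth

The roots are D♭ and G.
From D♭ to G: 6 semitones over a fourth = augmented.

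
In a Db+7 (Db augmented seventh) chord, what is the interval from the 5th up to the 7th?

Spelling the chord: Db F A Cb.
That puts A below Cb.
3 letter names make it a third; at 2 semitones (a whole step narrower than major) the quality is diminished.

diminished 3rd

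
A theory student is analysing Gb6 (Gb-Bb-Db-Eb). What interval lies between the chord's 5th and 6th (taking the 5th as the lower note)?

That puts Db below Eb.
From Db to Eb is 2 semitones, exactly the major second.

major second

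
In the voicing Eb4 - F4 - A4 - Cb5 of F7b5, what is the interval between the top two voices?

Those voices are A4 and Cb5.
From A to Cb: 2 semitones over a third = diminished.

diminished third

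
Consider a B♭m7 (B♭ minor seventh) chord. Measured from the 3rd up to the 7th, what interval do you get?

perfect 5th

B♭ minor seventh: B♭, D♭, F, A♭.
That puts D♭ below A♭.
From D♭ to A♭ is 7 semitones, exactly the perfect fifth.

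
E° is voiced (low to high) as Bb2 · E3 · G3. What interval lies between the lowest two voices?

augmented fourth

Those voices are Bb2 and E3.
Bb up to E is 6 semitones, a half step wider than a perfect fourth, so the interval is augmented.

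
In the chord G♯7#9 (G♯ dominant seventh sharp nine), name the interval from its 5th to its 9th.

G♯7#9 is spelled G♯, B♯, D♯, F♯, A𝄪.
That puts D♯ below A𝄪.
D♯ up to A𝄪 is 8 semitones, a half step wider than a perfect fifth, so the interval is augmented.

A5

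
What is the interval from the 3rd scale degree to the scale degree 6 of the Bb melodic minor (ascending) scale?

Bb melodic minor: Bb C Db Eb F G A.
The 3rd scale degree is Db and the degree 6 is G.
4 letter names make it a fourth; at 6 semitones (a half step wider than perfect) the quality is augmented.

augmented fourth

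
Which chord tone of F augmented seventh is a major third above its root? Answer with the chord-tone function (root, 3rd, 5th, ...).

3rd

Faug7 (F augmented seventh): F-A-C#-Eb.
The root is F. A major third above F is A.
A is the chord's 3rd.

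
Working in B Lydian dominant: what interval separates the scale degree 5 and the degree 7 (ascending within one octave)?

Spelling B Lydian dominant: B C# D# E# F# G# A.
The scale degree 5 is F# and the 7th scale degree is A.
F# up to A is 3 semitones, a half step narrower than a major third, so the interval is minor.

minor third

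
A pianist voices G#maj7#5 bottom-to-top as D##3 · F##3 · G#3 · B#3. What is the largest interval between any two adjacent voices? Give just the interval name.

major third

Adjacent intervals: D##3→F##3 = minor third; F##3→G#3 = minor second; G#3→B#3 = major third.
The largest is G#3 to B#3, a major third (4 semitones).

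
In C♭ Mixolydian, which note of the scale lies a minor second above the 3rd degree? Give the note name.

The scale is C♭ D♭ E♭ F♭ G♭ A♭ B𝄫.
The 3rd degree is E♭; a minor second above that is F♭ — scale degree 4.

Fb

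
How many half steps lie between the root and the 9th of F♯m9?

F♯min9 (F♯ minor ninth) is spelled F♯, A, C♯, E, G♯.
F♯ to G♯ is a major ninth: 14 semitones.

14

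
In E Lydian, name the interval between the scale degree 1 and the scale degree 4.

augmented 4th

The scale runs E F# G# A# B C# D#.
The scale degree 1 is E and the scale degree 4 is A#.
E up to A# is 6 semitones, a half step wider than a perfect fourth, so the interval is augmented.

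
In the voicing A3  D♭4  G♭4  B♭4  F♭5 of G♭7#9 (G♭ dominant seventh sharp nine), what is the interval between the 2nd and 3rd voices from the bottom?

perfect fourth

Those voices are D♭4 and G♭4.
D♭ up to G♭ spans 4 letter names and 5 semitones — a perfect fourth.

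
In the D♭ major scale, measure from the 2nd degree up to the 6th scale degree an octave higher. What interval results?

Spelling the D♭ major scale: D♭ E♭ F G♭ A♭ B♭ C.
2nd degree = E♭; scale degree 6 (up an octave) = B♭.
From E♭ to B♭ is 19 semitones, exactly the perfect twelfth.

perfect twelfth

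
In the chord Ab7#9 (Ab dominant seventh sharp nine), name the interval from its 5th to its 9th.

augmented 5th

The chord tones of Ab7#9 are Ab C Eb Gb B.
So we need the interval from Eb up to B.
5 letter names make it a fifth; at 8 semitones (a half step wider than perfect) the quality is augmented.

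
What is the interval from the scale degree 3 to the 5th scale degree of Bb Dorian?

Spelling Bb Dorian: Bb C Db Eb F G Ab.
So we need the interval from Db up to F.
Db up to F spans 3 letter names and 4 semitones — a major third.

major third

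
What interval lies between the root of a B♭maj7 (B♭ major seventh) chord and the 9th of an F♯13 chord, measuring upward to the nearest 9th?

B♭maj7 (B♭ major seventh) has B♭ as its root, and F♯13 has G♯ as its 9th.
B♭ up to G♯ is 10 semitones, a half step wider than a major sixth, so the interval is augmented.

augmented 6th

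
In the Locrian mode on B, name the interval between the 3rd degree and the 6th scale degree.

perfect fourth

B locrian: B C D E F G A.
That puts D below G.
Counting 4 letters and 5 half steps from D gives a perfect fourth.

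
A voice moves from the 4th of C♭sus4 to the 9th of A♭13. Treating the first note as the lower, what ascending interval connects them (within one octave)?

The 4th of C♭sus4 is F♭; the 9th of A♭13 is B♭.
From F♭ to B♭: 6 semitones over a fourth = augmented.

augmented 4th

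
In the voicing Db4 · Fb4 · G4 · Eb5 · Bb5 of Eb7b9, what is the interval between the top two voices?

perfect 5th

Those voices are Eb5 and Bb5.
Eb up to Bb spans 5 letter names and 7 semitones — a perfect fifth.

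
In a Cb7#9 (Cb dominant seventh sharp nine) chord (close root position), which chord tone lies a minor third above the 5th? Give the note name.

Cb dominant seventh sharp nine: Cb–Eb–Gb–Bbb–D.
The 5th is Gb. A minor third above Gb is Bbb.
Bbb is the chord's 7th.

Bbb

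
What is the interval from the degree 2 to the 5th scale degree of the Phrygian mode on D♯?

augmented fourth

D♯ phrygian: D♯ E F♯ G♯ A♯ B C♯.
Degree 2 = E; 5th degree = A♯.
E up to A♯ is 6 semitones, a half step wider than a perfect fourth, so the interval is augmented.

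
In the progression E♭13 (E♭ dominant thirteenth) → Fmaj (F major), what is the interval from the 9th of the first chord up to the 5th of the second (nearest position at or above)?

perfect fifth

The 9th of E♭13 (E♭ dominant thirteenth) is F; the 5th of Fmaj (F major) is C.
From F to C is 7 semitones, exactly the perfect fifth.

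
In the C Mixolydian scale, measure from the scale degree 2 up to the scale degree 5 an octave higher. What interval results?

Spelling the C Mixolydian scale: C D E F G A Bb.
The scale degree 2 is D and the scale degree 5 (up an octave) is G.
Counting 11 letters and 17 half steps from D gives a perfect eleventh.

perfect 11th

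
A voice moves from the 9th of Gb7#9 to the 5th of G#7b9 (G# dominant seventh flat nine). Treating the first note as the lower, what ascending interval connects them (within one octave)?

Gb7#9 has A as its 9th, and G#7b9 (G# dominant seventh flat nine) has D# as its 5th.
4 letter names make it a fourth; at 6 semitones (a half step wider than perfect) the quality is augmented.

A4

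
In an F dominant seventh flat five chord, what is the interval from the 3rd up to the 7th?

F dominant seventh flat five: F A C♭ E♭.
So we need the interval from A up to E♭.
5 letter names make it a fifth; at 6 semitones (a half step narrower than perfect) the quality is diminished.
That tritone between 3rd and 7th is what gives the dominant seventh its pull toward resolution.

d5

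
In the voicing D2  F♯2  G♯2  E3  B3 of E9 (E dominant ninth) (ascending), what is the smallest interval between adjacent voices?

major second

Adjacent intervals: D2→F♯2 = major third; F♯2→G♯2 = major second; G♯2→E3 = minor sixth; E3→B3 = perfect fifth.
The smallest is F♯2 to G♯2, a major second (2 semitones).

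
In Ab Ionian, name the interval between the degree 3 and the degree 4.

Spelling Ab Ionian: Ab Bb C Db Eb F G.
So we need the interval from C up to Db.
2 letter names make it a second; at 1 semitone (a half step narrower than major) the quality is minor.

m2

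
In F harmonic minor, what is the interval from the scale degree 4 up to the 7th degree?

augmented 4th

F harmonic minor: F G Ab Bb C Db E.
Scale degree 4 = Bb; scale degree 7 = E.
Bb up to E is 6 semitones, a half step wider than a perfect fourth, so the interval is augmented.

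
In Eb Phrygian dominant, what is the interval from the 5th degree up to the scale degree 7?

Spelling Eb Phrygian dominant: Eb Fb G Ab Bb Cb Db.
That puts Bb below Db.
3 letter names make it a third; at 3 semitones (a half step narrower than major) the quality is minor.

minor third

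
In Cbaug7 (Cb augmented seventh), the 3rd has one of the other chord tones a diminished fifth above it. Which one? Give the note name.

Bbb

Cb+7 (Cb augmented seventh): Cb Eb G Bbb.
The 3rd is Eb. A diminished fifth above Eb is Bbb.
Bbb is the chord's 7th.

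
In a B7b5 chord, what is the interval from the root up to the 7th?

minor 7th

The chord tones of B7b5 are B–D#–F–A.
That puts B below A.
7 letter names make it a seventh; at 10 semitones (a half step narrower than major) the quality is minor.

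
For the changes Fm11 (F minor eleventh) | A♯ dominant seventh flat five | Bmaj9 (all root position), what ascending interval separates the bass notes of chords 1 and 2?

augmented third

The roots are F and A♯.
F up to A♯ is 5 semitones, a half step wider than a major third, so the interval is augmented.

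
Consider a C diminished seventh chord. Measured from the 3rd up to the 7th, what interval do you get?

diminished 5th

C°7 is spelled C-E♭-G♭-B𝄫.
3rd = E♭; 7th = B𝄫.
E♭ up to B𝄫 is 6 semitones, a half step narrower than a perfect fifth, so the interval is diminished.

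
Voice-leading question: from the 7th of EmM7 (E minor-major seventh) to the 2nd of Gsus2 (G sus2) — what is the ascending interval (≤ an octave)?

diminished fifth

EmM7 (E minor-major seventh) has D# as its 7th, and Gsus2 (G sus2) has A as its 2nd.
5 letter names make it a fifth; at 6 semitones (a half step narrower than perfect) the quality is diminished.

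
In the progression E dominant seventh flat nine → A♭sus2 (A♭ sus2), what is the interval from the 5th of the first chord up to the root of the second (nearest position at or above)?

diminished seventh

The 5th of E dominant seventh flat nine is B; the root of A♭sus2 (A♭ sus2) is A♭.
7 letter names make it a seventh; at 9 semitones (a whole step narrower than major) the quality is diminished.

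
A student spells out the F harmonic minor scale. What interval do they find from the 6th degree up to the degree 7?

F harmonic minor: F G Ab Bb C Db E.
That puts Db below E.
2 letter names make it a second; at 3 semitones (a half step wider than major) the quality is augmented.

augmented second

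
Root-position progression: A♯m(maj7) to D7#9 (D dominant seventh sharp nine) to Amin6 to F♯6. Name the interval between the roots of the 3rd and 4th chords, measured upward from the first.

The roots are A and F♯.
A up to F♯ spans 6 letter names and 9 semitones — a major sixth.

major 6th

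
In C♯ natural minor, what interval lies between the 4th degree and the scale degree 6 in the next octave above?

The scale runs C♯ D♯ E F♯ G♯ A B.
So we need the interval from F♯ up to A.
F♯ up to A is 15 semitones, a half step narrower than a major tenth, so the interval is minor.

minor tenth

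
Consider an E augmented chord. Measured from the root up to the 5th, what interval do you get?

Spelling the chord: E, G#, B#.
So we need the interval from E up to B#.
5 letter names make it a fifth; at 8 semitones (a half step wider than perfect) the quality is augmented.

augmented 5th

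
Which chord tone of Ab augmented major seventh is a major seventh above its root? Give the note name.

G

Ab augmented major seventh: Ab-C-E-G.
The root is Ab. A major seventh above Ab is G.
G is the chord's 7th.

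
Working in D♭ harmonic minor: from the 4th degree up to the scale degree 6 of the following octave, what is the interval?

The scale runs D♭ E♭ F♭ G♭ A♭ B𝄫 C.
4th degree = G♭; 6th scale degree (up an octave) = B𝄫.
G♭ up to B𝄫 is 15 semitones, a half step narrower than a major tenth, so the interval is minor.

minor 10th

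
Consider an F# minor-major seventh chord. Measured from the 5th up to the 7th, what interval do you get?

F#m(maj7): F# A C# E#.
5th = C#; 7th = E#.
Counting 3 letters and 4 half steps from C# gives a major third.

major third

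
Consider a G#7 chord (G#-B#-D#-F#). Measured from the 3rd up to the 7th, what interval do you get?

diminished fifth

3rd = B#; 7th = F#.
From B# to F#: 6 semitones over a fifth = diminished.
This 3–7 tritone is the characteristic tension at the heart of the dominant sound.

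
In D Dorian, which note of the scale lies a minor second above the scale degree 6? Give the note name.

C

The scale is D E F G A B C.
The scale degree 6 is B; a minor second above that is C — scale degree 7.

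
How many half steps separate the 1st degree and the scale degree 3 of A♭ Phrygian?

3

The scale is A♭ B𝄫 C♭ D♭ E♭ F♭ G♭.
A♭ up to C♭ is a minor third — 3 semitones.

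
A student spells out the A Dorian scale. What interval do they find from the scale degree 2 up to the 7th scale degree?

The scale runs A B C D E F# G.
The scale degree 2 is B and the 7th scale degree is G.
B up to G is 8 semitones, a half step narrower than a major sixth, so the interval is minor.

minor sixth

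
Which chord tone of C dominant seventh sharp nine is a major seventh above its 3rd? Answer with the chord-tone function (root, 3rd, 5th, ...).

9th

The chord tones of C7#9 are C-E-G-B♭-D♯.
The 3rd is E. A major seventh above E is D♯.
D♯ is the chord's 9th.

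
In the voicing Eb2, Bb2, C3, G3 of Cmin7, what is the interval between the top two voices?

P5

Those voices are C3 and G3.
Counting 5 letters and 7 half steps from C gives a perfect fifth.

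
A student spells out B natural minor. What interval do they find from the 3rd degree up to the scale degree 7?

The scale runs B C# D E F# G A.
That puts D below A.
D up to A spans 5 letter names and 7 semitones — a perfect fifth.

perfect fifth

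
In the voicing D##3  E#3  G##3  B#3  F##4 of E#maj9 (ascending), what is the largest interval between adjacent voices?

perfect fifth

Adjacent intervals: D##3→E#3 = minor second; E#3→G##3 = major third; G##3→B#3 = minor third; B#3→F##4 = perfect fifth.
The largest is B#3 to F##4, a perfect fifth (7 semitones).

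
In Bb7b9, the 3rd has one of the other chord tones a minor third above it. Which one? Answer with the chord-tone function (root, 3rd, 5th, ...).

The chord tones of Bb7b9 (Bb dominant seventh flat nine) are Bb, D, F, Ab, Cb.
The 3rd is D. A minor third above D is F.
F is the chord's 5th.

5th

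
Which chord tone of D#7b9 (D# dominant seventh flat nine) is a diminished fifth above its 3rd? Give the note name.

D#7b9 (D# dominant seventh flat nine) is spelled D# F## A# C# E.
The 3rd is F##. A diminished fifth above F## is C#.
C# is the chord's 7th.

C#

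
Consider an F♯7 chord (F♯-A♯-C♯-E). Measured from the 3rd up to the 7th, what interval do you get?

That puts A♯ below E.
5 letter names make it a fifth; at 6 semitones (a half step narrower than perfect) the quality is diminished.
This 3–7 tritone is the characteristic tension at the heart of the dominant sound.

diminished fifth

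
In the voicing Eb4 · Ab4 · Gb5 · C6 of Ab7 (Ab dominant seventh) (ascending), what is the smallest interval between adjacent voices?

Adjacent intervals: Eb4→Ab4 = perfect fourth; Ab4→Gb5 = minor seventh; Gb5→C6 = augmented fourth.
The smallest is Eb4 to Ab4, a perfect fourth (5 semitones).

perfect fourth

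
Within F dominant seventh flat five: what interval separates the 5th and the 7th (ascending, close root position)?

major third

The chord tones of F7b5 are F, A, Cb, Eb.
So we need the interval from Cb up to Eb.
Cb up to Eb spans 3 letter names and 4 semitones — a major third.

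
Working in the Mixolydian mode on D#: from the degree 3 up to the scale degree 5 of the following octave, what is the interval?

Spelling the Mixolydian mode on D#: D# E# F## G# A# B# C#.
Degree 3 = F##; 5th degree (up an octave) = A#.
10 letter names make it a tenth; at 15 semitones (a half step narrower than major) the quality is minor.

minor 10th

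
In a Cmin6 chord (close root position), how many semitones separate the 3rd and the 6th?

C minor sixth is spelled C Eb G A.
Eb to A is an augmented fourth: 6 semitones.

6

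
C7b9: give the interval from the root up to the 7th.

minor seventh

C dominant seventh flat nine is spelled C-E-G-Bb-Db.
That puts C below Bb.
From C to Bb: 10 semitones over a seventh = minor.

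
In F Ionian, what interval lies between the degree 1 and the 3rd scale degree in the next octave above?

F major: F G A Bb C D E.
So we need the interval from F up to A.
Counting 10 letters and 16 half steps from F gives a major tenth.

major tenth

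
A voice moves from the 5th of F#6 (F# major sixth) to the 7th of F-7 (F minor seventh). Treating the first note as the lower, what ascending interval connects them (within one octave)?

The 5th of F#6 (F# major sixth) is C#; the 7th of F-7 (F minor seventh) is Eb.
C# up to Eb is 2 semitones, a whole step narrower than a major third, so the interval is diminished.

diminished 3rd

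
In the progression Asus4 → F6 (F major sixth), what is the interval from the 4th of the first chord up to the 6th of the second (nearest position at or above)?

P1

Asus4 has D as its 4th, and F6 (F major sixth) has D as its 6th.
From D to D is 0 semitones, exactly the perfect unison.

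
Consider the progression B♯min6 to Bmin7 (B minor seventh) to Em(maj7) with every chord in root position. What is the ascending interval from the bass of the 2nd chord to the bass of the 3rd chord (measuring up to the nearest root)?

The roots are B and E.
B up to E spans 4 letter names and 5 semitones — a perfect fourth.

perfect fourth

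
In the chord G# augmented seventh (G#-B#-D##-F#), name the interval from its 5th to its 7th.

diminished third

So we need the interval from D## up to F#.
3 letter names make it a third; at 2 semitones (a whole step narrower than major) the quality is diminished.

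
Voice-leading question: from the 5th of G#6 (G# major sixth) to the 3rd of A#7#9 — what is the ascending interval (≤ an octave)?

major seventh

The 5th of G#6 (G# major sixth) is D#; the 3rd of A#7#9 is C##.
Counting 7 letters and 11 half steps from D# gives a major seventh.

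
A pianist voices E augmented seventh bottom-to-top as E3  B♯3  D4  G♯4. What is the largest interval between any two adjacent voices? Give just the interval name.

augmented fifth

Adjacent intervals: E3→B♯3 = augmented fifth; B♯3→D4 = diminished third; D4→G♯4 = augmented fourth.
The largest is E3 to B♯3, an augmented fifth (8 semitones).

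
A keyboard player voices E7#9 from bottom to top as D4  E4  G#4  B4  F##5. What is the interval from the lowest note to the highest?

A10

The outer voices are D4 and F##5.
10 letter names make it a tenth; at 17 semitones (a half step wider than major) the quality is augmented.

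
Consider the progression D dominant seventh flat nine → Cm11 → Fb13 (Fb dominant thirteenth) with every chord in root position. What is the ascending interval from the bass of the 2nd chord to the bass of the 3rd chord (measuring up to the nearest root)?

diminished fourth

The roots are C and Fb.
From C to Fb: 4 semitones over a fourth = diminished.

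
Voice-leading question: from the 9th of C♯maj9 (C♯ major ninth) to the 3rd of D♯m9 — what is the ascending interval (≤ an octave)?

minor third

C♯maj9 (C♯ major ninth) has D♯ as its 9th, and D♯m9 has F♯ as its 3rd.
D♯ up to F♯ is 3 semitones, a half step narrower than a major third, so the interval is minor.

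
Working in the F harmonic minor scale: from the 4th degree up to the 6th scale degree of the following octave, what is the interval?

The scale runs F G A♭ B♭ C D♭ E.
4th degree = B♭; degree 6 (up an octave) = D♭.
B♭ up to D♭ is 15 semitones, a half step narrower than a major tenth, so the interval is minor.

minor tenth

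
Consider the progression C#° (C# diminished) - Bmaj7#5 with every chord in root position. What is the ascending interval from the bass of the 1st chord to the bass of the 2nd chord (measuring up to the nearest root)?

The roots are C# and B.
C# up to B is 10 semitones, a half step narrower than a major seventh, so the interval is minor.

m7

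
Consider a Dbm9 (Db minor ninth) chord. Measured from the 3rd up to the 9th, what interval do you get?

Spelling the chord: Db–Fb–Ab–Cb–Eb.
3rd = Fb; 9th = Eb.
Counting 7 letters and 11 half steps from Fb gives a major seventh.

M7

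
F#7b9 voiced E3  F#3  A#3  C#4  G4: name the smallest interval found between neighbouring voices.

Adjacent intervals: E3→F#3 = major second; F#3→A#3 = major third; A#3→C#4 = minor third; C#4→G4 = diminished fifth.
The smallest is E3 to F#3, a major second (2 semitones).

major second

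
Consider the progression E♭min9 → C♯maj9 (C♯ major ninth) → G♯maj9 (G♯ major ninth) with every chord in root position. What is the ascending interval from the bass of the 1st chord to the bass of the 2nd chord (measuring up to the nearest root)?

The roots are E♭ and C♯.
From E♭ to C♯: 10 semitones over a sixth = augmented.

augmented sixth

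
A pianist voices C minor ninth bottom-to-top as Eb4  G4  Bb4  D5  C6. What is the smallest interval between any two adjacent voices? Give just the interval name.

m3

Adjacent intervals: Eb4→G4 = major third; G4→Bb4 = minor third; Bb4→D5 = major third; D5→C6 = minor seventh.
The smallest is G4 to Bb4, a minor third (3 semitones).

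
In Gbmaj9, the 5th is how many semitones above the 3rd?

Spelling the chord: Gb Bb Db F Ab.
Bb to Db is a minor third: 3 semitones.

3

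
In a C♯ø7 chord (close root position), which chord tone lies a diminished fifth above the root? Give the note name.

C♯m7b5 is spelled C♯–E–G–B.
The root is C♯. A diminished fifth above C♯ is G.
G is the chord's 5th.

G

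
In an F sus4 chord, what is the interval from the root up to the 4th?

Fsus4: F–Bb–C.
The root is F and the 4th is Bb.
F up to Bb spans 4 letter names and 5 semitones — a perfect fourth.

perfect fourth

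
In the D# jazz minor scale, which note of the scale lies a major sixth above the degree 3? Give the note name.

D#

The scale is D# E# F# G# A# B# C##.
The degree 3 is F#; a major sixth above that is D# — scale degree 1.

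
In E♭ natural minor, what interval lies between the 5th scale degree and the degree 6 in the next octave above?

Spelling E♭ natural minor: E♭ F G♭ A♭ B♭ C♭ D♭.
5th scale degree = B♭; 6th scale degree (up an octave) = C♭.
From B♭ to C♭: 13 semitones over a ninth = minor.

m9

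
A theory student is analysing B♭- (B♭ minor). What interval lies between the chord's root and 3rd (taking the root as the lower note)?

The chord tones of B♭min (B♭ minor) are B♭–D♭–F.
The root is B♭ and the 3rd is D♭.
From B♭ to D♭: 3 semitones over a third = minor.

m3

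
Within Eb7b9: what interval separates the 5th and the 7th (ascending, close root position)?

minor third

Eb7b9 is spelled Eb-G-Bb-Db-Fb.
So we need the interval from Bb up to Db.
3 letter names make it a third; at 3 semitones (a half step narrower than major) the quality is minor.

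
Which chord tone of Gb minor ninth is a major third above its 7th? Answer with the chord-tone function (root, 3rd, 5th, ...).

The chord tones of Gbm9 (Gb minor ninth) are Gb, Bbb, Db, Fb, Ab.
The 7th is Fb. A major third above Fb is Ab.
Ab is the chord's 9th.

9th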